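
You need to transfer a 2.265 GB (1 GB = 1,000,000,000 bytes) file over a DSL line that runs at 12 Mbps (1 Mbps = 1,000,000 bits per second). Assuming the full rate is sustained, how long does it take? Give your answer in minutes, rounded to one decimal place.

2.265 GB = 2,265,000,000 bytes = 18,120,000,000 bits
12 Mbps = 12,000,000 bits/s
time = 18,120,000,000 / 12,000,000 = 1,510.00 s
1,510.00 s / 60 = 25.2 minutes

25.2 minutes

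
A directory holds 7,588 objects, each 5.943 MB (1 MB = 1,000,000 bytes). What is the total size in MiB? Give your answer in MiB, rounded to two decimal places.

43,006.40 MiB

Total = 7,588 × 5.943 MB = 45095.484 MB
= 45095.484 × 1,000,000 bytes = 45,095,484,000 bytes
1 MiB = 1,048,576 bytes
45,095,484,000 / 1,048,576 = 43,006.40 MiB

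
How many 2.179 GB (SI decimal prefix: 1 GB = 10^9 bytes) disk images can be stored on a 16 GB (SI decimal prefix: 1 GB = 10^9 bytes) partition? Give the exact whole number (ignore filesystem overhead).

Capacity: 16 GB = 16,000,000,000 bytes
Per item: 2.179 GB = 2,179,000,000 bytes
⌊16,000,000,000 / 2,179,000,000⌋ = 7

7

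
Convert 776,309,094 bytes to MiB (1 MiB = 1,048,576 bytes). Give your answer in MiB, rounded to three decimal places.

740.346 MiB

776,309,094 bytes given.
1 MiB = 2^20 bytes = 1,048,576 bytes
776,309,094 / 1,048,576 = 740.346 MiB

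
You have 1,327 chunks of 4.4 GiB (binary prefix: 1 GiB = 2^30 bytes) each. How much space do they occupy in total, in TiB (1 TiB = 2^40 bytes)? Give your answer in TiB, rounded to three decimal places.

Total = 1,327 × 4.4 GiB = 5838.8 GiB
= 5838.8 × 1,073,741,824 bytes = 6,269,363,761,971.2 bytes
1 TiB = 1,099,511,627,776 bytes
6,269,363,761,971.2 / 1,099,511,627,776 = 5.702 TiB

5.702 TiB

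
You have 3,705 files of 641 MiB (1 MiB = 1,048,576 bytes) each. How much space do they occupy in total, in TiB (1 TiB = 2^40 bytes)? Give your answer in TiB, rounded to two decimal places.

Total = 3,705 × 641 MiB = 2,374,905 MiB
= 2,374,905 × 1,048,576 bytes = 2,490,268,385,280 bytes
1 TiB = 1,099,511,627,776 bytes
2,490,268,385,280 / 1,099,511,627,776 = 2.26 TiB

2.26 TiB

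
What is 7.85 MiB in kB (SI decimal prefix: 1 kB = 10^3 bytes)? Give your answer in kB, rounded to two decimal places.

8,231.32 kB

7.85 MiB × 1,048,576 bytes/MiB = 8,231,321.6 bytes
1 kB = 1,000 bytes
8,231,321.6 / 1,000 = 8,231.32 kB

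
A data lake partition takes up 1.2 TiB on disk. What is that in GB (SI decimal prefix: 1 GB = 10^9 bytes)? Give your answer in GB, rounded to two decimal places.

1.2 TiB = 1.2 × 2^40 bytes = 1,319,413,953,331.2 bytes
1 GB = 1,000,000,000 bytes
1,319,413,953,331.2 / 1,000,000,000 = 1,319.41 GB

1,319.41 GB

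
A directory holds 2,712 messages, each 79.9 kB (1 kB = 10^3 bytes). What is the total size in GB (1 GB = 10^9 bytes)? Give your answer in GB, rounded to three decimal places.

0.217 GB

Total = 2,712 × 79.9 kB = 216688.8 kB
= 216688.8 × 1,000 bytes = 216,688,800 bytes
1 GB = 1,000,000,000 bytes
216,688,800 / 1,000,000,000 = 0.217 GB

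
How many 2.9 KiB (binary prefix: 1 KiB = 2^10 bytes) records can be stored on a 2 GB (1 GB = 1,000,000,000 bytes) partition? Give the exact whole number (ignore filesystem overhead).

Capacity: 2 GB = 2,000,000,000 bytes
Per item: 2.9 KiB = 2,969.6 bytes
⌊2,000,000,000 / 2,969.6⌋ = 673,491

673,491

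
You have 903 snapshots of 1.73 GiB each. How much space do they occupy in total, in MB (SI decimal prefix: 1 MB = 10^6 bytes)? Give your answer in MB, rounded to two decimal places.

Total = 903 × 1.73 GiB = 1562.19 GiB
= 1562.19 × 1,073,741,824 bytes = 1,677,388,740,034.56 bytes
1 MB = 1,000,000 bytes
1,677,388,740,034.56 / 1,000,000 = 1,677,388.74 MB

1,677,388.74 MB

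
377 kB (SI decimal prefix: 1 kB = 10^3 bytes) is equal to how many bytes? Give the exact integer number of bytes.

377 × 1,000 = 377,000 bytes  (1 kB = 10^3 bytes)

377,000 bytes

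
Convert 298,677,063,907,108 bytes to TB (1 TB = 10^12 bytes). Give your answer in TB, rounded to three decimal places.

298,677,063,907,108 bytes given.
1 TB = 1,000,000,000,000 bytes
298,677,063,907,108 / 1,000,000,000,000 = 298.677 TB

298.677 TB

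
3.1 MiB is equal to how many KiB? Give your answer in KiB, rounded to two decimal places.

3.1 MiB = 3.1 × 2^20 bytes = 3,250,585.6 bytes
1 KiB = 1,024 bytes
3,250,585.6 / 1,024 = 3,174.40 KiB

3,174.40 KiB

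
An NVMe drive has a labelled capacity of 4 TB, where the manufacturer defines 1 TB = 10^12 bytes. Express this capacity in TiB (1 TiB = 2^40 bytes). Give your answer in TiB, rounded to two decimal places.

3.64 TiB

4 TB = 4 × 10^12 bytes = 4,000,000,000,000 bytes
1 TiB = 2^40 bytes = 1,099,511,627,776 bytes
4,000,000,000,000 / 1,099,511,627,776 = 3.64 TiB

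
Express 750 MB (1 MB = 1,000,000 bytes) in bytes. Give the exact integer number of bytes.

750,000,000 bytes

750 × 1,000,000 = 750,000,000 bytes  (1 MB = 10^6 bytes)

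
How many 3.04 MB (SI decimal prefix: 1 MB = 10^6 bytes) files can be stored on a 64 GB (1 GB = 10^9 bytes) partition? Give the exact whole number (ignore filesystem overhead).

Capacity: 64 GB = 64,000,000,000 bytes
Per item: 3.04 MB = 3,040,000 bytes
⌊64,000,000,000 / 3,040,000⌋ = 21,052

21,052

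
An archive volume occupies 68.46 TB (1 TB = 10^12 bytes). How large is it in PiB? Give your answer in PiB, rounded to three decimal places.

0.061 PiB

68.46 TB = 68.46 × 10^12 bytes = 68,460,000,000,000 bytes
1 PiB = 2^50 bytes = 1,125,899,906,842,624 bytes
68,460,000,000,000 / 1,125,899,906,842,624 = 0.061 PiB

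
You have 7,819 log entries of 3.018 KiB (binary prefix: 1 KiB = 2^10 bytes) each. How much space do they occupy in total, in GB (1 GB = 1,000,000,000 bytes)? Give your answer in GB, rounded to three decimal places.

Total = 7,819 × 3.018 KiB = 23597.742 KiB
= 23597.742 × 1,024 bytes = 24,164,087.808 bytes
1 GB = 1,000,000,000 bytes
24,164,087.808 / 1,000,000,000 = 0.024 GB

0.024 GB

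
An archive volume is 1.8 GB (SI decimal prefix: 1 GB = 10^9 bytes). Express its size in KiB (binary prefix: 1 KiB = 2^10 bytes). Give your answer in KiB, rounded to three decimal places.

1.8 GB = 1.8 × 10^9 bytes = 1,800,000,000 bytes
1 KiB = 1,024 bytes
1,800,000,000 / 1,024 = 1,757,812.500 KiB

1,757,812.500 KiB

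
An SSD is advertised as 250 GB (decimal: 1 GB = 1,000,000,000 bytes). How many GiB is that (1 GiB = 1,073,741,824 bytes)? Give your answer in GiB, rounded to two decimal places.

250 GB = 250 × 10^9 bytes = 250,000,000,000 bytes
1 GiB = 2^30 bytes = 1,073,741,824 bytes
250,000,000,000 / 1,073,741,824 = 232.83 GiB

232.83 GiB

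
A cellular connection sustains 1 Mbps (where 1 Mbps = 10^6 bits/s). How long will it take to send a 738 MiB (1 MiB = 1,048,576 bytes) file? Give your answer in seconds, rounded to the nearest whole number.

738 MiB = 773,849,088 bytes = 6,190,792,704 bits
1 Mbps = 1,000,000 bits/s
time = 6,190,792,704 / 1,000,000 = 6,191 s

6,191 seconds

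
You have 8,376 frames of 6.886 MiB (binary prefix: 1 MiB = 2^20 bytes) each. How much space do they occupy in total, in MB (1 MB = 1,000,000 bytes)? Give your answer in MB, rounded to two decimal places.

Total = 8,376 × 6.886 MiB = 57677.136 MiB
= 57677.136 × 1,048,576 bytes = 60,478,860,558.336 bytes
1 MB = 1,000,000 bytes
60,478,860,558.336 / 1,000,000 = 60,478.86 MB

60,478.86 MB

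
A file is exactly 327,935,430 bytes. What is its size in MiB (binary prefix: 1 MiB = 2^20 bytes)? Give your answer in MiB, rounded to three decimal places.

327,935,430 bytes given.
1 MiB = 1,048,576 bytes
327,935,430 / 1,048,576 = 312.744 MiB

312.744 MiB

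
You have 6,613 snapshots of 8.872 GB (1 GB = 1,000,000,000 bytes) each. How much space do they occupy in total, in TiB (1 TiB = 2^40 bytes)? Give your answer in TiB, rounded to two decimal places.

53.36 TiB

Total = 6,613 × 8.872 GB = 58670.536 GB
= 58670.536 × 1,000,000,000 bytes = 58,670,536,000,000 bytes
1 TiB = 1,099,511,627,776 bytes
58,670,536,000,000 / 1,099,511,627,776 = 53.36 TiB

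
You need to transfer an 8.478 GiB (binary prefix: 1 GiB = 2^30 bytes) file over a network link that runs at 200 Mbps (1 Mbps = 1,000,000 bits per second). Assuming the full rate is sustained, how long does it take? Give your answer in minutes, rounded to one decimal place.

8.478 GiB = 9,103,183,183.872 bytes = 72,825,465,470.976 bits
200 Mbps = 200,000,000 bits/s
time = 72,825,465,470.976 / 200,000,000 = 364.13 s
364.13 s / 60 = 6.1 minutes

6.1 minutes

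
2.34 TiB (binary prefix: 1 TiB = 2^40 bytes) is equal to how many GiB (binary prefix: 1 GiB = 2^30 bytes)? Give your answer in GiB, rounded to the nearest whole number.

2,396 GiB

2.34 TiB = 2.34 × 2^40 bytes = 2,572,857,208,995.84 bytes
1 GiB = 2^30 bytes = 1,073,741,824 bytes
2,572,857,208,995.84 / 1,073,741,824 = 2,396 GiB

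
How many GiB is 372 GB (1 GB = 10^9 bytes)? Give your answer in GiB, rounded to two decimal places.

372 GB × 1,000,000,000 bytes/GB = 372,000,000,000 bytes
1 GiB = 2^30 bytes = 1,073,741,824 bytes
372,000,000,000 / 1,073,741,824 = 346.45 GiB

346.45 GiB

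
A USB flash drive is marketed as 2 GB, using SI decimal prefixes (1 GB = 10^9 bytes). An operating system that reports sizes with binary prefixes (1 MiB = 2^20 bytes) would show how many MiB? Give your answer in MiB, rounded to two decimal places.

1,907.35 MiB

2 GB = 2 × 10^9 bytes = 2,000,000,000 bytes
1 MiB = 1,048,576 bytes
2,000,000,000 / 1,048,576 = 1,907.35 MiB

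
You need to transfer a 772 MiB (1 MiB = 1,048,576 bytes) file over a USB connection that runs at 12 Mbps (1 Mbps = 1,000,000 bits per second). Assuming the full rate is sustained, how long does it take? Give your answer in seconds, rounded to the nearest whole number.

540 seconds

772 MiB = 809,500,672 bytes = 6,476,005,376 bits
12 Mbps = 12,000,000 bits/s
time = 6,476,005,376 / 12,000,000 = 540 s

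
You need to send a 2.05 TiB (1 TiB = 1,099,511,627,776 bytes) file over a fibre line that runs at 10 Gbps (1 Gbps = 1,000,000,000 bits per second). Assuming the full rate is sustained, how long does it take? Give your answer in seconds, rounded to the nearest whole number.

1,803 seconds

2.05 TiB = 2,253,998,836,940.8 bytes = 18,031,990,695,526.4 bits
10 Gbps = 10,000,000,000 bits/s
time = 18,031,990,695,526.4 / 10,000,000,000 = 1,803 s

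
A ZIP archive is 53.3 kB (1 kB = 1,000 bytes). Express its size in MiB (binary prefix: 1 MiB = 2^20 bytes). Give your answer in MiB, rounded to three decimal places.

0.051 MiB

53.3 kB × 1,000 bytes/kB = 53,300 bytes
1 MiB = 2^20 bytes = 1,048,576 bytes
53,300 / 1,048,576 = 0.051 MiB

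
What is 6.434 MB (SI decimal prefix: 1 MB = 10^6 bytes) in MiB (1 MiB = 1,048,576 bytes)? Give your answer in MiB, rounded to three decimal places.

6.136 MiB

6.434 MB = 6.434 × 10^6 bytes = 6,434,000 bytes
1 MiB = 2^20 bytes = 1,048,576 bytes
6,434,000 / 1,048,576 = 6.136 MiB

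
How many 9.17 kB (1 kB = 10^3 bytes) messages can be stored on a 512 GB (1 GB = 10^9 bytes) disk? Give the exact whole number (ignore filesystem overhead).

Capacity: 512 GB = 512,000,000,000 bytes
Per item: 9.17 kB = 9,170 bytes
⌊512,000,000,000 / 9,170⌋ = 55,834,242

55,834,242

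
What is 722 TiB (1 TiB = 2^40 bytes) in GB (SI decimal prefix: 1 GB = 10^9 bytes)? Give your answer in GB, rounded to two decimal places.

793,847.40 GB

722 TiB = 722 × 2^40 bytes = 793,847,395,254,272 bytes
1 GB = 1,000,000,000 bytes
793,847,395,254,272 / 1,000,000,000 = 793,847.40 GB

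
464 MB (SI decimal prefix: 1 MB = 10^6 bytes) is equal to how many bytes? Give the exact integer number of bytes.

464 × 1,000,000 = 464,000,000 bytes

464,000,000 bytes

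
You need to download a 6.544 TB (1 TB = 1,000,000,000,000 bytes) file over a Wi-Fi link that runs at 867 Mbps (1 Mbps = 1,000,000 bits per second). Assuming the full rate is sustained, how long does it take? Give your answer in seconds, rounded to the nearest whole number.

60,383 seconds

6.544 TB = 6,544,000,000,000 bytes = 52,352,000,000,000 bits
867 Mbps = 867,000,000 bits/s
time = 52,352,000,000,000 / 867,000,000 = 60,383 s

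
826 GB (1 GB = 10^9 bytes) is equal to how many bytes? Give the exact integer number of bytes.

826 × 1,000,000,000 = 826,000,000,000 bytes  (1 GB = 10^9 bytes)

826,000,000,000 bytes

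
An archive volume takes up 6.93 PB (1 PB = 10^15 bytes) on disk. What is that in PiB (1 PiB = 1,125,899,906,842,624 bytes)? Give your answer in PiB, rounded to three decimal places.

6.155 PiB

6.93 PB = 6.93 × 10^15 bytes = 6,930,000,000,000,000 bytes
1 PiB = 2^50 bytes = 1,125,899,906,842,624 bytes
6,930,000,000,000,000 / 1,125,899,906,842,624 = 6.155 PiB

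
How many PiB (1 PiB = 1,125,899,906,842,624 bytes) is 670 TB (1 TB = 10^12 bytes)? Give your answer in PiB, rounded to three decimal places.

0.595 PiB

670 TB × 1,000,000,000,000 bytes/TB = 670,000,000,000,000 bytes
1 PiB = 1,125,899,906,842,624 bytes
670,000,000,000,000 / 1,125,899,906,842,624 = 0.595 PiB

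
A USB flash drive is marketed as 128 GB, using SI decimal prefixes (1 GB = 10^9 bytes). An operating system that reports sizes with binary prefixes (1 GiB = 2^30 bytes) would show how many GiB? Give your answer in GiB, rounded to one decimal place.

128 GB × 1,000,000,000 bytes/GB = 128,000,000,000 bytes
1 GiB = 2^30 bytes = 1,073,741,824 bytes
128,000,000,000 / 1,073,741,824 = 119.2 GiB

119.2 GiB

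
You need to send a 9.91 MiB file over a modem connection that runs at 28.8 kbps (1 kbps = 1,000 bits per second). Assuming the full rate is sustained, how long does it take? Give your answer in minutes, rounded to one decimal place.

48.1 minutes

9.91 MiB = 10,391,388.16 bytes = 83,131,105.28 bits
28.8 kbps = 28,800 bits/s
time = 83,131,105.28 / 28,800 = 2,886.50 s
2,886.50 s / 60 = 48.1 minutes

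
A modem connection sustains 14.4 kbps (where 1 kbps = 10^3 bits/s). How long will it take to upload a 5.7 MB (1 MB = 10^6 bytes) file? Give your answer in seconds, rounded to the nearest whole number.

3,167 seconds

5.7 MB = 5,700,000 bytes = 45,600,000 bits
14.4 kbps = 14,400 bits/s
time = 45,600,000 / 14,400 = 3,167 s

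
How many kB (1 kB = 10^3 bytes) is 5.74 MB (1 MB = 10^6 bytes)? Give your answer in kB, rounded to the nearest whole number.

5.74 MB × 1,000,000 bytes/MB = 5,740,000 bytes
1 kB = 1,000 bytes
5,740,000 / 1,000 = 5,740 kB

5,740 kB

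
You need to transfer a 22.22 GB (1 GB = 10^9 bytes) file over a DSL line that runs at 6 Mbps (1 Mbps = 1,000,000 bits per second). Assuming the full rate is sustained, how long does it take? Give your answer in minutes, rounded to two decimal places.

22.22 GB = 22,220,000,000 bytes = 177,760,000,000 bits
6 Mbps = 6,000,000 bits/s
time = 177,760,000,000 / 6,000,000 = 29,626.667 s
29,626.667 s / 60 = 493.78 minutes

493.78 minutes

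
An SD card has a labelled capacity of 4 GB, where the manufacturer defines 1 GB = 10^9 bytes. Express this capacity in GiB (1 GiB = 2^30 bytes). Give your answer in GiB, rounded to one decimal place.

4 GB = 4 × 10^9 bytes = 4,000,000,000 bytes
1 GiB = 2^30 bytes = 1,073,741,824 bytes
4,000,000,000 / 1,073,741,824 = 3.7 GiB

3.7 GiB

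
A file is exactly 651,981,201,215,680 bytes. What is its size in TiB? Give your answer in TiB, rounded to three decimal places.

651,981,201,215,680 bytes given.
1 TiB = 1,099,511,627,776 bytes
651,981,201,215,680 / 1,099,511,627,776 = 592.973 TiB

592.973 TiB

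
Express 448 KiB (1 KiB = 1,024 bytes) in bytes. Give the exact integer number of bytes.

458,752 bytes

448 × 1,024 = 458,752 bytes  (1 KiB = 2^10 bytes)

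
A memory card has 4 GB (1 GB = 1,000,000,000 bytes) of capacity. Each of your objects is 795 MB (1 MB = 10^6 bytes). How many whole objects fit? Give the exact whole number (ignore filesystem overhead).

Capacity: 4 GB = 4,000,000,000 bytes
Per item: 795 MB = 795,000,000 bytes
⌊4,000,000,000 / 795,000,000⌋ = 5

5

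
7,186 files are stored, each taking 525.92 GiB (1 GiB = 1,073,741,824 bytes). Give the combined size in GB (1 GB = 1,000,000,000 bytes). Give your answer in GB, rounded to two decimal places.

Total = 7,186 × 525.92 GiB = 3779261.12 GiB
= 3779261.12 × 1,073,741,824 bytes = 4,057,950,728,361,082.88 bytes
1 GB = 1,000,000,000 bytes
4,057,950,728,361,082.88 / 1,000,000,000 = 4,057,950.73 GB

4,057,950.73 GB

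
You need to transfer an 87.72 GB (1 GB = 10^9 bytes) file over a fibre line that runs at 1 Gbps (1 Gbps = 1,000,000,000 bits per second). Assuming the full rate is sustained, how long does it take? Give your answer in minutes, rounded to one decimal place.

11.7 minutes

87.72 GB = 87,720,000,000 bytes = 701,760,000,000 bits
1 Gbps = 1,000,000,000 bits/s
time = 701,760,000,000 / 1,000,000,000 = 701.76 s
701.76 s / 60 = 11.7 minutes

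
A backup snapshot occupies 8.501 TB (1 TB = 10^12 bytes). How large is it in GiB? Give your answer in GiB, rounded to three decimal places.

8.501 TB = 8.501 × 10^12 bytes = 8,501,000,000,000 bytes
1 GiB = 1,073,741,824 bytes
8,501,000,000,000 / 1,073,741,824 = 7,917.173 GiB

7,917.173 GiB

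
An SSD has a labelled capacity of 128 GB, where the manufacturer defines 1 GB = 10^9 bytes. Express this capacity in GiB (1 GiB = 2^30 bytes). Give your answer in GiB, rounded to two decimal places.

119.21 GiB

128 GB = 128 × 10^9 bytes = 128,000,000,000 bytes
1 GiB = 1,073,741,824 bytes
128,000,000,000 / 1,073,741,824 = 119.21 GiB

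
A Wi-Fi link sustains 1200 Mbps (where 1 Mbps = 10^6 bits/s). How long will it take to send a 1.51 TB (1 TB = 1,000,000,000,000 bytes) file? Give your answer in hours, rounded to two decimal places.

2.80 hours

1.51 TB = 1,510,000,000,000 bytes = 12,080,000,000,000 bits
1200 Mbps = 1,200,000,000 bits/s
time = 12,080,000,000,000 / 1,200,000,000 = 10,066.6667 s
10,066.6667 s / 3600 = 2.80 hours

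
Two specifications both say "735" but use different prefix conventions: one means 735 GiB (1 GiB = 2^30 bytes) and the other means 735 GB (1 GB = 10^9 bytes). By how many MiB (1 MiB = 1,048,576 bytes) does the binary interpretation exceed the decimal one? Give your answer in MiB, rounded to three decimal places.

51,689.377 MiB

735 GiB = 735 × 1,073,741,824 = 789,200,240,640 bytes
735 GB = 735 × 1,000,000,000 = 735,000,000,000 bytes
difference = 54,200,240,640 bytes
54,200,240,640 / 1,048,576 = 51,689.377 MiB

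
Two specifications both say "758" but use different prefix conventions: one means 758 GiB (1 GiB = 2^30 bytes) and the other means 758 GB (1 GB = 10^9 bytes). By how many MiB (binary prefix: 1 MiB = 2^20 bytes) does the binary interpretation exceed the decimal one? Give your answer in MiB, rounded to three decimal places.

53,306.868 MiB

758 GiB = 758 × 1,073,741,824 = 813,896,302,592 bytes
758 GB = 758 × 1,000,000,000 = 758,000,000,000 bytes
difference = 55,896,302,592 bytes
55,896,302,592 / 1,048,576 = 53,306.868 MiB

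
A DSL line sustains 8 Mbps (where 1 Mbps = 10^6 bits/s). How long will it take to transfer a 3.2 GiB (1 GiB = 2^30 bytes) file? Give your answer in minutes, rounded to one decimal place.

3.2 GiB = 3,435,973,836.8 bytes = 27,487,790,694.4 bits
8 Mbps = 8,000,000 bits/s
time = 27,487,790,694.4 / 8,000,000 = 3,435.97 s
3,435.97 s / 60 = 57.3 minutes

57.3 minutes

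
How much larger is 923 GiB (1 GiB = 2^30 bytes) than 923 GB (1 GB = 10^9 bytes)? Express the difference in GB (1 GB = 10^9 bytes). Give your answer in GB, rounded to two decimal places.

68.06 GB

923 GiB = 923 × 1,073,741,824 = 991,063,703,552 bytes
923 GB = 923 × 1,000,000,000 = 923,000,000,000 bytes
difference = 68,063,703,552 bytes
68,063,703,552 / 1,000,000,000 = 68.06 GB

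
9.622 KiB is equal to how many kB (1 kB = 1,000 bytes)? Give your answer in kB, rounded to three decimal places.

9.853 kB

9.622 KiB = 9.622 × 2^10 bytes = 9,852.928 bytes
1 kB = 10^3 bytes = 1,000 bytes
9,852.928 / 1,000 = 9.853 kB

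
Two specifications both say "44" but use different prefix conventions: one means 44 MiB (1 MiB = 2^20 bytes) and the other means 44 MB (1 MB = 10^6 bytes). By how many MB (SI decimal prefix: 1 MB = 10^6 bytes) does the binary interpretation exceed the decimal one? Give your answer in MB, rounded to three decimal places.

2.137 MB

44 MiB = 44 × 1,048,576 = 46,137,344 bytes
44 MB = 44 × 1,000,000 = 44,000,000 bytes
difference = 2,137,344 bytes
2,137,344 / 1,000,000 = 2.137 MB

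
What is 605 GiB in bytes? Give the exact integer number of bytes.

649,613,803,520 bytes

605 × 1,073,741,824 = 649,613,803,520 bytes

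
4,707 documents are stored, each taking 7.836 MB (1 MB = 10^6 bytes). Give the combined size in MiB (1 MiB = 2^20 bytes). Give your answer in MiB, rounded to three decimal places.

35,175.373 MiB

Total = 4,707 × 7.836 MB = 36884.052 MB
= 36884.052 × 1,000,000 bytes = 36,884,052,000 bytes
1 MiB = 1,048,576 bytes
36,884,052,000 / 1,048,576 = 35,175.373 MiB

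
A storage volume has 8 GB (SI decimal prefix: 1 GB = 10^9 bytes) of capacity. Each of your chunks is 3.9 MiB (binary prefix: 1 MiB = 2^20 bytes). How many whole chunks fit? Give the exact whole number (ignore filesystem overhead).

1,956

Capacity: 8 GB = 8,000,000,000 bytes
Per item: 3.9 MiB = 4,089,446.4 bytes
⌊8,000,000,000 / 4,089,446.4⌋ = 1,956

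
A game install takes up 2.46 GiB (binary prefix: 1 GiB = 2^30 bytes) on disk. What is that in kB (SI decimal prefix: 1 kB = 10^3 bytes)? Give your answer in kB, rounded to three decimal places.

2.46 GiB × 1,073,741,824 bytes/GiB = 2,641,404,887.04 bytes
1 kB = 1,000 bytes
2,641,404,887.04 / 1,000 = 2,641,404.887 kB

2,641,404.887 kB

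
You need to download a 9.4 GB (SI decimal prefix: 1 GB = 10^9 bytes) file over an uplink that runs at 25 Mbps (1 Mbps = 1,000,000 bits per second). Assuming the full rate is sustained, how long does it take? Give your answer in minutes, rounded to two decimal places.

9.4 GB = 9,400,000,000 bytes = 75,200,000,000 bits
25 Mbps = 25,000,000 bits/s
time = 75,200,000,000 / 25,000,000 = 3,008.000 s
3,008.000 s / 60 = 50.13 minutes

50.13 minutes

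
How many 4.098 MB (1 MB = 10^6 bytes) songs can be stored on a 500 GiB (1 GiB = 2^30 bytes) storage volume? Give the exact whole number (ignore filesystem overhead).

Capacity: 500 GiB = 536,870,912,000 bytes
Per item: 4.098 MB = 4,098,000 bytes
⌊536,870,912,000 / 4,098,000⌋ = 131,008

131,008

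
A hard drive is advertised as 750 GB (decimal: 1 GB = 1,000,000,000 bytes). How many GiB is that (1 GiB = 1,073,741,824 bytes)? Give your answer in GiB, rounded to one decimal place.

698.5 GiB

750 GB = 750 × 10^9 bytes = 750,000,000,000 bytes
1 GiB = 1,073,741,824 bytes
750,000,000,000 / 1,073,741,824 = 698.5 GiB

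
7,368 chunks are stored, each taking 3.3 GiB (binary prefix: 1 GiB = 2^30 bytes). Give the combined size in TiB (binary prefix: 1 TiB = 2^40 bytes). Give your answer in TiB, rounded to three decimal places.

23.745 TiB

Total = 7,368 × 3.3 GiB = 24314.4 GiB
= 24314.4 × 1,073,741,824 bytes = 26,107,388,205,465.6 bytes
1 TiB = 1,099,511,627,776 bytes
26,107,388,205,465.6 / 1,099,511,627,776 = 23.745 TiB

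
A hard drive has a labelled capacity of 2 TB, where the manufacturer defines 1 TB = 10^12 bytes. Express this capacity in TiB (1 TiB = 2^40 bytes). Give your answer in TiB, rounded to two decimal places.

2 TB = 2 × 10^12 bytes = 2,000,000,000,000 bytes
1 TiB = 1,099,511,627,776 bytes
2,000,000,000,000 / 1,099,511,627,776 = 1.82 TiB

1.82 TiB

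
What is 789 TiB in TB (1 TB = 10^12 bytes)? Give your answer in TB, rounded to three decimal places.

867.515 TB

789 TiB = 789 × 2^40 bytes = 867,514,674,315,264 bytes
1 TB = 10^12 bytes = 1,000,000,000,000 bytes
867,514,674,315,264 / 1,000,000,000,000 = 867.515 TB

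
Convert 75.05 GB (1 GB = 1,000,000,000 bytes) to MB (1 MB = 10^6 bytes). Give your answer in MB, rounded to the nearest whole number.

75,050 MB

75.05 GB = 75.05 × 10^9 bytes = 75,050,000,000 bytes
1 MB = 1,000,000 bytes
75,050,000,000 / 1,000,000 = 75,050 MB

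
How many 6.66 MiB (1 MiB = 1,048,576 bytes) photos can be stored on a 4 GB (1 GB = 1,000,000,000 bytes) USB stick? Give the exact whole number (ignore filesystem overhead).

572

Capacity: 4 GB = 4,000,000,000 bytes
Per item: 6.66 MiB = 6,983,516.16 bytes
⌊4,000,000,000 / 6,983,516.16⌋ = 572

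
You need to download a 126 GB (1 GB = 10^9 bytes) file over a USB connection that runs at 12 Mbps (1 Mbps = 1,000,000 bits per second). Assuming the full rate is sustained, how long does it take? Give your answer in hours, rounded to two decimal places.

23.33 hours

126 GB = 126,000,000,000 bytes = 1,008,000,000,000 bits
12 Mbps = 12,000,000 bits/s
time = 1,008,000,000,000 / 12,000,000 = 84,000.0000 s
84,000.0000 s / 3600 = 23.33 hours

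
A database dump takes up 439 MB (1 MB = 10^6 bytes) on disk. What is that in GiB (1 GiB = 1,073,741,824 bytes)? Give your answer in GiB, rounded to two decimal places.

439 MB = 439 × 10^6 bytes = 439,000,000 bytes
1 GiB = 1,073,741,824 bytes
439,000,000 / 1,073,741,824 = 0.41 GiB

0.41 GiB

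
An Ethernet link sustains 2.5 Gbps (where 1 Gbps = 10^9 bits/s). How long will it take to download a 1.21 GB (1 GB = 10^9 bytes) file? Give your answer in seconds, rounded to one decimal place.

1.21 GB = 1,210,000,000 bytes = 9,680,000,000 bits
2.5 Gbps = 2,500,000,000 bits/s
time = 9,680,000,000 / 2,500,000,000 = 3.9 s

3.9 seconds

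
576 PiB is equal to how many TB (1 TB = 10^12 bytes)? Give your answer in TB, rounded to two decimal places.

648,518.35 TB

576 PiB × 1,125,899,906,842,624 bytes/PiB = 648,518,346,341,351,424 bytes
1 TB = 1,000,000,000,000 bytes
648,518,346,341,351,424 / 1,000,000,000,000 = 648,518.35 TB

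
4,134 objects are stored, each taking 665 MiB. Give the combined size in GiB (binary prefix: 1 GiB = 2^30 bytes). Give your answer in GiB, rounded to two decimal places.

2,684.68 GiB

Total = 4,134 × 665 MiB = 2,749,110 MiB
= 2,749,110 × 1,048,576 bytes = 2,882,650,767,360 bytes
1 GiB = 1,073,741,824 bytes
2,882,650,767,360 / 1,073,741,824 = 2,684.68 GiB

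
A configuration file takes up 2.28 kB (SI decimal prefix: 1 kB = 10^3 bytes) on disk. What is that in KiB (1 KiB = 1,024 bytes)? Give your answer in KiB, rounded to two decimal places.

2.28 kB = 2.28 × 10^3 bytes = 2,280 bytes
1 KiB = 2^10 bytes = 1,024 bytes
2,280 / 1,024 = 2.23 KiB

2.23 KiB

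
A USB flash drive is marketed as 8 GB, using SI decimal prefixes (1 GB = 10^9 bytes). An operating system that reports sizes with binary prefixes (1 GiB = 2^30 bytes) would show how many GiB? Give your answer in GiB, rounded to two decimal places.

8 GB = 8 × 10^9 bytes = 8,000,000,000 bytes
1 GiB = 1,073,741,824 bytes
8,000,000,000 / 1,073,741,824 = 7.45 GiB

7.45 GiB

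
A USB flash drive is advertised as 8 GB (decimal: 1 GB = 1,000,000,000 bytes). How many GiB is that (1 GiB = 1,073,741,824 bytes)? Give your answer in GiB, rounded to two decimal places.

8 GB × 1,000,000,000 bytes/GB = 8,000,000,000 bytes
1 GiB = 1,073,741,824 bytes
8,000,000,000 / 1,073,741,824 = 7.45 GiB

7.45 GiB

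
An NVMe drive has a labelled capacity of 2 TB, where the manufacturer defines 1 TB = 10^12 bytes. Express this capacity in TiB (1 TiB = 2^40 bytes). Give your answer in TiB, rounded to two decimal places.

2 TB = 2 × 10^12 bytes = 2,000,000,000,000 bytes
1 TiB = 2^40 bytes = 1,099,511,627,776 bytes
2,000,000,000,000 / 1,099,511,627,776 = 1.82 TiB

1.82 TiB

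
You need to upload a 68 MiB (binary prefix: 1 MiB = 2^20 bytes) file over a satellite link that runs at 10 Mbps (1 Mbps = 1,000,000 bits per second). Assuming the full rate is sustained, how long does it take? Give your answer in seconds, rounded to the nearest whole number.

68 MiB = 71,303,168 bytes = 570,425,344 bits
10 Mbps = 10,000,000 bits/s
time = 570,425,344 / 10,000,000 = 57 s

57 seconds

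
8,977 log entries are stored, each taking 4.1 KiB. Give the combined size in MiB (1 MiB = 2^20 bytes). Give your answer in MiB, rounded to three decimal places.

35.943 MiB

Total = 8,977 × 4.1 KiB = 36805.7 KiB
= 36805.7 × 1,024 bytes = 37,689,036.8 bytes
1 MiB = 1,048,576 bytes
37,689,036.8 / 1,048,576 = 35.943 MiB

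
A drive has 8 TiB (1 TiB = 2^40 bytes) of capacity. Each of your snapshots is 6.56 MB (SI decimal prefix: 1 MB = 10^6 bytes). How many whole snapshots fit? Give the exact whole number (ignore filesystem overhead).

1,340,867

Capacity: 8 TiB = 8,796,093,022,208 bytes
Per item: 6.56 MB = 6,560,000 bytes
⌊8,796,093,022,208 / 6,560,000⌋ = 1,340,867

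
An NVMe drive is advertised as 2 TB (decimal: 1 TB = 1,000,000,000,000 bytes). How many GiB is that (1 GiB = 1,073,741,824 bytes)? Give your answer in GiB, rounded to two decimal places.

1,862.65 GiB

2 TB × 1,000,000,000,000 bytes/TB = 2,000,000,000,000 bytes
1 GiB = 2^30 bytes = 1,073,741,824 bytes
2,000,000,000,000 / 1,073,741,824 = 1,862.65 GiB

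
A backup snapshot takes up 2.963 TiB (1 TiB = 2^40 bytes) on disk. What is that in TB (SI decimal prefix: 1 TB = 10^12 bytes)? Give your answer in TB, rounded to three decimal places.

2.963 TiB = 2.963 × 2^40 bytes = 3,257,852,953,100.288 bytes
1 TB = 1,000,000,000,000 bytes
3,257,852,953,100.288 / 1,000,000,000,000 = 3.258 TB

3.258 TB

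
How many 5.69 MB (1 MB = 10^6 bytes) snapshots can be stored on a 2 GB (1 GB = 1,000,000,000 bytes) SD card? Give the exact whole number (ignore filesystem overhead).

351

Capacity: 2 GB = 2,000,000,000 bytes
Per item: 5.69 MB = 5,690,000 bytes
⌊2,000,000,000 / 5,690,000⌋ = 351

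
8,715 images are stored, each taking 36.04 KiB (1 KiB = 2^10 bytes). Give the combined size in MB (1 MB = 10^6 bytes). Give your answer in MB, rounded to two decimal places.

Total = 8,715 × 36.04 KiB = 314088.6 KiB
= 314088.6 × 1,024 bytes = 321,626,726.4 bytes
1 MB = 1,000,000 bytes
321,626,726.4 / 1,000,000 = 321.63 MB

321.63 MB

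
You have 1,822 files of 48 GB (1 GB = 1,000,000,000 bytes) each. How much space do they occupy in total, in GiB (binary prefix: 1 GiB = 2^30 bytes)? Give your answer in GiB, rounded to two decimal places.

81,449.75 GiB

Total = 1,822 × 48 GB = 87,456 GB
= 87,456 × 1,000,000,000 bytes = 87,456,000,000,000 bytes
1 GiB = 1,073,741,824 bytes
87,456,000,000,000 / 1,073,741,824 = 81,449.75 GiB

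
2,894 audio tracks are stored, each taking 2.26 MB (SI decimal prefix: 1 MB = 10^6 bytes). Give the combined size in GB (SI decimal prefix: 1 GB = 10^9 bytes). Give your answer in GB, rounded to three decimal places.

6.540 GB

Total = 2,894 × 2.26 MB = 6540.44 MB
= 6540.44 × 1,000,000 bytes = 6,540,440,000 bytes
1 GB = 1,000,000,000 bytes
6,540,440,000 / 1,000,000,000 = 6.540 GB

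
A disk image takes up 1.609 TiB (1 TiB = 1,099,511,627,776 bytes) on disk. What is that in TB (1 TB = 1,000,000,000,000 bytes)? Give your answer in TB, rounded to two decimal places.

1.609 TiB = 1.609 × 2^40 bytes = 1,769,114,209,091.584 bytes
1 TB = 10^12 bytes = 1,000,000,000,000 bytes
1,769,114,209,091.584 / 1,000,000,000,000 = 1.77 TB

1.77 TB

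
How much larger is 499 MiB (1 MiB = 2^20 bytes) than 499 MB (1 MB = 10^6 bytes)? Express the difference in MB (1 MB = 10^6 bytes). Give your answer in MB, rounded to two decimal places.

24.24 MB

499 MiB = 499 × 1,048,576 = 523,239,424 bytes
499 MB = 499 × 1,000,000 = 499,000,000 bytes
difference = 24,239,424 bytes
24,239,424 / 1,000,000 = 24.24 MB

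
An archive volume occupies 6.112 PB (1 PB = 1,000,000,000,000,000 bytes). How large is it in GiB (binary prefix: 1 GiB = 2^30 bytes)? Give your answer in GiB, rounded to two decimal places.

5,692,243.58 GiB

6.112 PB = 6.112 × 10^15 bytes = 6,112,000,000,000,000 bytes
1 GiB = 1,073,741,824 bytes
6,112,000,000,000,000 / 1,073,741,824 = 5,692,243.58 GiB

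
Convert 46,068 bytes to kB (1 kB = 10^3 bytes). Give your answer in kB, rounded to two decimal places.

46,068 bytes given.
1 kB = 10^3 bytes = 1,000 bytes
46,068 / 1,000 = 46.07 kB

46.07 kB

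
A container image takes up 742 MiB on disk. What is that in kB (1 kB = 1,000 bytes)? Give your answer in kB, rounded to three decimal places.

778,043.392 kB

742 MiB × 1,048,576 bytes/MiB = 778,043,392 bytes
1 kB = 10^3 bytes = 1,000 bytes
778,043,392 / 1,000 = 778,043.392 kB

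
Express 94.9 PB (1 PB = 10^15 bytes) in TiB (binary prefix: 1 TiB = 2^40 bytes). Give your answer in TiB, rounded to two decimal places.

94.9 PB = 94.9 × 10^15 bytes = 94,900,000,000,000,000 bytes
1 TiB = 2^40 bytes = 1,099,511,627,776 bytes
94,900,000,000,000,000 / 1,099,511,627,776 = 86,311.05 TiB

86,311.05 TiB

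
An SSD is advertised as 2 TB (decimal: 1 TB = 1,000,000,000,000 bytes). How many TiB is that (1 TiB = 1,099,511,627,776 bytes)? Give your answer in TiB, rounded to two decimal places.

1.82 TiB

2 TB × 1,000,000,000,000 bytes/TB = 2,000,000,000,000 bytes
1 TiB = 1,099,511,627,776 bytes
2,000,000,000,000 / 1,099,511,627,776 = 1.82 TiB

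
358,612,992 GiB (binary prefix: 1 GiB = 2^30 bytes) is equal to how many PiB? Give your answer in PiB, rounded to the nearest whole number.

342 PiB

358,612,992 GiB = 358,612,992 × 2^30 bytes = 385,057,768,140,177,408 bytes
1 PiB = 2^50 bytes = 1,125,899,906,842,624 bytes
385,057,768,140,177,408 / 1,125,899,906,842,624 = 342 PiB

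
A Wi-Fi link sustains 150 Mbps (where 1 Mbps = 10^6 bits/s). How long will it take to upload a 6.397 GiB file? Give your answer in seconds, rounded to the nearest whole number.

6.397 GiB = 6,868,726,448.128 bytes = 54,949,811,585.024 bits
150 Mbps = 150,000,000 bits/s
time = 54,949,811,585.024 / 150,000,000 = 366 s

366 seconds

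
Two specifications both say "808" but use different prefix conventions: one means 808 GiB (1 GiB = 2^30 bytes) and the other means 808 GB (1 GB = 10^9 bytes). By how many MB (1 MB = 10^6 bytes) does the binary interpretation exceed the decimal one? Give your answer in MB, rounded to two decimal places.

59,583.39 MB

808 GiB = 808 × 1,073,741,824 = 867,583,393,792 bytes
808 GB = 808 × 1,000,000,000 = 808,000,000,000 bytes
difference = 59,583,393,792 bytes
59,583,393,792 / 1,000,000 = 59,583.39 MB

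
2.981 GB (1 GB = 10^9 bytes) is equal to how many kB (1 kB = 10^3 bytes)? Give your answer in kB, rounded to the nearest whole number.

2,981,000 kB

2.981 GB = 2.981 × 10^9 bytes = 2,981,000,000 bytes
1 kB = 1,000 bytes
2,981,000,000 / 1,000 = 2,981,000 kB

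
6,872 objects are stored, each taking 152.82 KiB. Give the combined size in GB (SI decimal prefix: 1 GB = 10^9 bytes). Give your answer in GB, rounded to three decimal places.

Total = 6,872 × 152.82 KiB = 1050179.04 KiB
= 1050179.04 × 1,024 bytes = 1,075,383,336.96 bytes
1 GB = 1,000,000,000 bytes
1,075,383,336.96 / 1,000,000,000 = 1.075 GB

1.075 GB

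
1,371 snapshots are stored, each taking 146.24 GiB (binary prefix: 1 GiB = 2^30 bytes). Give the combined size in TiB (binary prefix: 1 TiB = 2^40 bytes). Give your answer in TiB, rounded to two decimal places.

195.80 TiB

Total = 1,371 × 146.24 GiB = 200495.04 GiB
= 200495.04 × 1,073,741,824 bytes = 215,279,909,952,552.96 bytes
1 TiB = 1,099,511,627,776 bytes
215,279,909,952,552.96 / 1,099,511,627,776 = 195.80 TiB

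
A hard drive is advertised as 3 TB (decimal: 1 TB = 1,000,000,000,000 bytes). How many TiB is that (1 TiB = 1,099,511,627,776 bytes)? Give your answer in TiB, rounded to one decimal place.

3 TB = 3 × 10^12 bytes = 3,000,000,000,000 bytes
1 TiB = 2^40 bytes = 1,099,511,627,776 bytes
3,000,000,000,000 / 1,099,511,627,776 = 2.7 TiB

2.7 TiB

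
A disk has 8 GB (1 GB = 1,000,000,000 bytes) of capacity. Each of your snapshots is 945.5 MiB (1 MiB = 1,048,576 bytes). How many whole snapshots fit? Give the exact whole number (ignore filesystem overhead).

8

Capacity: 8 GB = 8,000,000,000 bytes
Per item: 945.5 MiB = 991,428,608 bytes
⌊8,000,000,000 / 991,428,608⌋ = 8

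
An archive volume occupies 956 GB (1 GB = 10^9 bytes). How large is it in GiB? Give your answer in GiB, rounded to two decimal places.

956 GB × 1,000,000,000 bytes/GB = 956,000,000,000 bytes
1 GiB = 2^30 bytes = 1,073,741,824 bytes
956,000,000,000 / 1,073,741,824 = 890.34 GiB

890.34 GiB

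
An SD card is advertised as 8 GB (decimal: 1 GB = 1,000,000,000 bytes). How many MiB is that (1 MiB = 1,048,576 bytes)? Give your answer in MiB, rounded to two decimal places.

8 GB × 1,000,000,000 bytes/GB = 8,000,000,000 bytes
1 MiB = 2^20 bytes = 1,048,576 bytes
8,000,000,000 / 1,048,576 = 7,629.39 MiB

7,629.39 MiB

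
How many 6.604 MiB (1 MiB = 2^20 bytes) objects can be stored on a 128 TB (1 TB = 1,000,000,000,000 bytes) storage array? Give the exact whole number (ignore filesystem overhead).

Capacity: 128 TB = 128,000,000,000,000 bytes
Per item: 6.604 MiB = 6,924,795.904 bytes
⌊128,000,000,000,000 / 6,924,795.904⌋ = 18,484,299

18,484,299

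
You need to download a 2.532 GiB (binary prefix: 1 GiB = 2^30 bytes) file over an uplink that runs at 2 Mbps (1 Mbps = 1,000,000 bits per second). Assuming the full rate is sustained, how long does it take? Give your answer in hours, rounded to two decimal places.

3.02 hours

2.532 GiB = 2,718,714,298.368 bytes = 21,749,714,386.944 bits
2 Mbps = 2,000,000 bits/s
time = 21,749,714,386.944 / 2,000,000 = 10,874.8572 s
10,874.8572 s / 3600 = 3.02 hours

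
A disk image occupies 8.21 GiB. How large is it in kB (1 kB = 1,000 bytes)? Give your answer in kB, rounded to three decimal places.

8.21 GiB = 8.21 × 2^30 bytes = 8,815,420,375.04 bytes
1 kB = 1,000 bytes
8,815,420,375.04 / 1,000 = 8,815,420.375 kB

8,815,420.375 kB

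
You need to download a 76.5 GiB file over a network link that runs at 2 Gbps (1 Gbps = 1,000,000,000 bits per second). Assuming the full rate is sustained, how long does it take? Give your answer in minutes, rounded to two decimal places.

76.5 GiB = 82,141,249,536 bytes = 657,129,996,288 bits
2 Gbps = 2,000,000,000 bits/s
time = 657,129,996,288 / 2,000,000,000 = 328.565 s
328.565 s / 60 = 5.48 minutes

5.48 minutes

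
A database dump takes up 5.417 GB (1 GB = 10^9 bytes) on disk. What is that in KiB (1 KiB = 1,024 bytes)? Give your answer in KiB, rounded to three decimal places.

5.417 GB = 5.417 × 10^9 bytes = 5,417,000,000 bytes
1 KiB = 2^10 bytes = 1,024 bytes
5,417,000,000 / 1,024 = 5,290,039.063 KiB

5,290,039.063 KiB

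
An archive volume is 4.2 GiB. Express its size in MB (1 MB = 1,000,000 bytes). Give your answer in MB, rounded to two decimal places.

4,509.72 MB

4.2 GiB × 1,073,741,824 bytes/GiB = 4,509,715,660.8 bytes
1 MB = 1,000,000 bytes
4,509,715,660.8 / 1,000,000 = 4,509.72 MB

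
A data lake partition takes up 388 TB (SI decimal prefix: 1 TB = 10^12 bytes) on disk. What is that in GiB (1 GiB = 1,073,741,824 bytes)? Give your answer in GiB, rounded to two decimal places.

361,353.16 GiB

388 TB = 388 × 10^12 bytes = 388,000,000,000,000 bytes
1 GiB = 1,073,741,824 bytes
388,000,000,000,000 / 1,073,741,824 = 361,353.16 GiB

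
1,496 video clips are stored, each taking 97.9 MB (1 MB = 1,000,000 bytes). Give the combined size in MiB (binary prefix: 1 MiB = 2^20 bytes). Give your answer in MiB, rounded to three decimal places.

Total = 1,496 × 97.9 MB = 146458.4 MB
= 146458.4 × 1,000,000 bytes = 146,458,400,000 bytes
1 MiB = 1,048,576 bytes
146,458,400,000 / 1,048,576 = 139,673.615 MiB

139,673.615 MiB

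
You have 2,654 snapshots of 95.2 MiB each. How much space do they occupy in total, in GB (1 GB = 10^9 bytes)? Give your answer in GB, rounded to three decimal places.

Total = 2,654 × 95.2 MiB = 252660.8 MiB
= 252660.8 × 1,048,576 bytes = 264,934,051,020.8 bytes
1 GB = 1,000,000,000 bytes
264,934,051,020.8 / 1,000,000,000 = 264.934 GB

264.934 GB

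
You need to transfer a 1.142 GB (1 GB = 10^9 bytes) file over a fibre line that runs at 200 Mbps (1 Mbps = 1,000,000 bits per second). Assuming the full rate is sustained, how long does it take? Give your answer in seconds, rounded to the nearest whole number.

46 seconds

1.142 GB = 1,142,000,000 bytes = 9,136,000,000 bits
200 Mbps = 200,000,000 bits/s
time = 9,136,000,000 / 200,000,000 = 46 s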